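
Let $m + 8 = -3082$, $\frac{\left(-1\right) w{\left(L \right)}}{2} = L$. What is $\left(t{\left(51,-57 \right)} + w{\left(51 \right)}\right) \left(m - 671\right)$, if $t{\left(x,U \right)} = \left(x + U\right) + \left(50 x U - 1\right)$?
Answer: $547071299$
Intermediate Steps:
$w{\left(L \right)} = - 2 L$
$m = -3090$ ($m = -8 - 3082 = -3090$)
$t{\left(x,U \right)} = -1 + U + x + 50 U x$ ($t{\left(x,U \right)} = \left(U + x\right) + \left(50 U x - 1\right) = \left(U + x\right) + \left(-1 + 50 U x\right) = -1 + U + x + 50 U x$)
$\left(t{\left(51,-57 \right)} + w{\left(51 \right)}\right) \left(m - 671\right) = \left(\left(-1 - 57 + 51 + 50 \left(-57\right) 51\right) - 102\right) \left(-3090 - 671\right) = \left(\left(-1 - 57 + 51 - 145350\right) - 102\right) \left(-3761\right) = \left(-145357 - 102\right) \left(-3761\right) = \left(-145459\right) \left(-3761\right) = 547071299$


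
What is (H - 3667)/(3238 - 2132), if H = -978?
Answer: -4645/1106 ≈ -4.1998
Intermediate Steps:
(H - 3667)/(3238 - 2132) = (-978 - 3667)/(3238 - 2132) = -4645/1106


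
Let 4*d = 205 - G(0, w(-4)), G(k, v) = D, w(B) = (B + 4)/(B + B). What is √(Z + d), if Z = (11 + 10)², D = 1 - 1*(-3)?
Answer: √1965/2 ≈ 22.164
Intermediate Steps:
w(B) = (4 + B)/(2*B) (w(B) = (4 + B)/((2*B)) = (4 + B)*(1/(2*B)) = (4 + B)/(2*B))
D = 4 (D = 1 + 3 = 4)
Z = 441 (Z = 21² = 441)
G(k, v) = 4
d = 201/4 (d = (205 - 1*4)/4 = (205 - 4)/4 = (¼)*201 = 201/4 ≈ 50.250)
√(Z + d) = √(441 + 201/4) = √(1965/4) = √1965/2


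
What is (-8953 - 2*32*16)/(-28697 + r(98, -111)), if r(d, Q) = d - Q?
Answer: 9977/28488 ≈ 0.35022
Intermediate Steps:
(-8953 - 2*32*16)/(-28697 + r(98, -111)) = (-8953 - 2*32*16)/(-28697 + (98 - 1*(-111))) = (-8953 - 64*16)/(-28697 + (98 + 111)) = (-8953 - 1024)/(-28697 + 209) = -9977/(-28488) = -9977*(-1/28488) = 9977/28488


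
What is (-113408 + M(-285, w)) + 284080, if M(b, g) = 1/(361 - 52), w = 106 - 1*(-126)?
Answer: 52737649/309 ≈ 1.7067e+5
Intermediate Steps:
w = 232 (w = 106 + 126 = 232)
M(b, g) = 1/309
(-113408 + M(-285, w)) + 284080 = (-113408 + 1/309) + 284080 = -35043071/309 + 284080 = 52737649/309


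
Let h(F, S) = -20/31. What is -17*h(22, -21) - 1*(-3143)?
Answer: 97773/31 ≈ 3154.0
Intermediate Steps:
h(F, S) = -20/31 (h(F, S) = -20*1/31 = -20/31)
-17*h(22, -21) - 1*(-3143) = -17*(-20/31) - 1*(-3143) = 340/31 + 3143 = 97773/31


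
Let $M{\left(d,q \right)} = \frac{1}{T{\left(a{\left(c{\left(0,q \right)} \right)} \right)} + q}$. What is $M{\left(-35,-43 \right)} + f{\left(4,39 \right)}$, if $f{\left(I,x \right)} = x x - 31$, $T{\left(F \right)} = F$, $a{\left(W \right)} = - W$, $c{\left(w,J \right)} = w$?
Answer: $\frac{64069}{43} \approx 1490.0$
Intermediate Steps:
$M{\left(d,q \right)} = \frac{1}{q}$ ($M{\left(d,q \right)} = \frac{1}{\left(-1\right) 0 + q} = \frac{1}{0 + q} = \frac{1}{q}$)
$f{\left(I,x \right)} = -31 + x^{2}$ ($f{\left(I,x \right)} = x^{2} - 31 = -31 + x^{2}$)
$M{\left(-35,-43 \right)} + f{\left(4,39 \right)} = \frac{1}{-43} - \left(31 - 39^{2}\right) = - \frac{1}{43} + \left(-31 + 1521\right) = - \frac{1}{43} + 1490 = \frac{64069}{43}$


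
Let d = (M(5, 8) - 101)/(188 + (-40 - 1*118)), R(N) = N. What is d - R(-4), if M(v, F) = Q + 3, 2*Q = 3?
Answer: 47/60 ≈ 0.78333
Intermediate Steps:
Q = 3/2 (Q = (½)*3 = 3/2 ≈ 1.5000)
M(v, F) = 9/2 (M(v, F) = 3/2 + 3 = 9/2)
d = -193/60 (d = (9/2 - 101)/(188 + (-40 - 1*118)) = -193/(2*(188 + (-40 - 118))) = -193/(2*(188 - 158)) = -193/2/30 = -193/2*1/30 = -193/60 ≈ -3.2167)
d - R(-4) = -193/60 - 1*(-4) = -193/60 + 4 = 47/60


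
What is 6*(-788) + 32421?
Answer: 27693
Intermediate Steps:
6*(-788) + 32421 = -4728 + 32421 = 27693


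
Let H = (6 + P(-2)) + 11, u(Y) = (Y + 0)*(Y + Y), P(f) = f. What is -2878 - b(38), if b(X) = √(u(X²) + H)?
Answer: -2878 - √4170287 ≈ -4920.1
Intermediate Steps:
u(Y) = 2*Y² (u(Y) = Y*(2*Y) = 2*Y²)
H = 15 (H = (6 - 2) + 11 = 4 + 11 = 15)
b(X) = √(15 + 2*X⁴) (b(X) = √(2*(X²)² + 15) = √(2*X⁴ + 15) = √(15 + 2*X⁴))
-2878 - b(38) = -2878 - √(15 + 2*38⁴) = -2878 - √(15 + 2*2085136) = -2878 - √(15 + 4170272) = -2878 - √4170287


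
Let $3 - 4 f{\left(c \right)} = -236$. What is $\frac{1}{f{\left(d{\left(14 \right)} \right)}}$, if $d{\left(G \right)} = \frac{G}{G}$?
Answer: $\frac{4}{239} \approx 0.016736$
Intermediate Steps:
$d{\left(G \right)} = 1$
$f{\left(c \right)} = \frac{239}{4}$ ($f{\left(c \right)} = \frac{3}{4} - -59 = \frac{3}{4} + 59 = \frac{239}{4}$)
$\frac{1}{f{\left(d{\left(14 \right)} \right)}} = \frac{1}{\frac{239}{4}} = \frac{4}{239}$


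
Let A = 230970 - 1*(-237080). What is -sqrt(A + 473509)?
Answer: -sqrt(941559) ≈ -970.34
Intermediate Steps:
A = 468050 (A = 230970 + 237080 = 468050)
-sqrt(A + 473509) = -sqrt(468050 + 473509) = -sqrt(941559)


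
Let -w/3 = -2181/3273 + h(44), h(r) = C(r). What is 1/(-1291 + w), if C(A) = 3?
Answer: -1091/1416119 ≈ -0.00077042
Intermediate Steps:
h(r) = 3
w = -7638/1091 (w = -3*(-2181/3273 + 3) = -3*(-2181*1/3273 + 3) = -3*(-727/1091 + 3) = -3*2546/1091 = -7638/1091 ≈ -7.0009)
1/(-1291 + w) = 1/(-1291 - 7638/1091) = 1/(-1416119/1091) = -1091/1416119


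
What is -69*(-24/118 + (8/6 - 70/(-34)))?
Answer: -220685/1003 ≈ -220.02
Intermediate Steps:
-69*(-24/118 + (8/6 - 70/(-34))) = -69*(-24*1/118 + (8*(⅙) - 70*(-1/34))) = -69*(-12/59 + (4/3 + 35/17)) = -69*(-12/59 + 173/51) = -69*9595/3009 = -220685/1003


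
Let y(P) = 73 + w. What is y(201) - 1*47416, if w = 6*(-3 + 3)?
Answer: -47343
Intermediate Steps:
w = 0 (w = 6*0 = 0)
y(P) = 73 (y(P) = 73 + 0 = 73)
y(201) - 1*47416 = 73 - 1*47416 = 73 - 47416 = -47343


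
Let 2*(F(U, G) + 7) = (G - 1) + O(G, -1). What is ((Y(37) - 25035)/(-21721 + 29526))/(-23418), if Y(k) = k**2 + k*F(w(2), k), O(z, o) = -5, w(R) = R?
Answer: 46703/365554980 ≈ 0.00012776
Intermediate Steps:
F(U, G) = -10 + G/2 (F(U, G) = -7 + ((G - 1) - 5)/2 = -7 + ((-1 + G) - 5)/2 = -7 + (-6 + G)/2 = -7 + (-3 + G/2) = -10 + G/2)
Y(k) = k**2 + k*(-10 + k/2)
((Y(37) - 25035)/(-21721 + 29526))/(-23418) = (((1/2)*37*(-20 + 3*37) - 25035)/(-21721 + 29526))/(-23418) = (((1/2)*37*(-20 + 111) - 25035)/7805)*(-1/23418) = (((1/2)*37*91 - 25035)*(1/7805))*(-1/23418) = ((3367/2 - 25035)*(1/7805))*(-1/23418) = -46703/2*1/7805*(-1/23418) = -46703/15610*(-1/23418) = 46703/365554980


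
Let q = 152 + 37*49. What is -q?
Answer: -1965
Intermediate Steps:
q = 1965 (q = 152 + 1813 = 1965)
-q = -1*1965 = -1965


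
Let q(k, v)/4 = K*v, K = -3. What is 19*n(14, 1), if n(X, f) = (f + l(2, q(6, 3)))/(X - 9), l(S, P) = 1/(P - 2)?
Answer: 37/10 ≈ 3.7000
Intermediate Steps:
q(k, v) = -12*v (q(k, v) = 4*(-3*v) = -12*v)
l(S, P) = 1/(-2 + P)
n(X, f) = (-1/38 + f)/(-9 + X) (n(X, f) = (f + 1/(-2 - 12*3))/(X - 9) = (f + 1/(-2 - 36))/(-9 + X) = (f + 1/(-38))/(-9 + X) = (f - 1/38)/(-9 + X) = (-1/38 + f)/(-9 + X))
19*n(14, 1) = 19*((-1/38 + 1)/(-9 + 14)) = 19*((37/38)/5) = 19*((1/5)*(37/38)) = 19*(37/190) = 37/10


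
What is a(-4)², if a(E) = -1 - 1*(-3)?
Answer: 4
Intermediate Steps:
a(E) = 2 (a(E) = -1 + 3 = 2)
a(-4)² = 2² = 4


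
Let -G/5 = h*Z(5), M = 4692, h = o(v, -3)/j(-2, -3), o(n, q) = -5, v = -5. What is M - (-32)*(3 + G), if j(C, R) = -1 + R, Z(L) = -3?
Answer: 5388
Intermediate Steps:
h = 5/4 (h = -5/(-1 - 3) = -5/(-4) = -5*(-¼) = 5/4 ≈ 1.2500)
G = 75/4 (G = -25*(-3)/4 = -5*(-15/4) = 75/4 ≈ 18.750)
M - (-32)*(3 + G) = 4692 - (-32)*(3 + 75/4) = 4692 - (-32)*87/4 = 4692 - 1*(-696) = 4692 + 696 = 5388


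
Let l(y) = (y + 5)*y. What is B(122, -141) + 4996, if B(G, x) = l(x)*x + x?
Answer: -2698961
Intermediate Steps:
l(y) = y*(5 + y) (l(y) = (5 + y)*y = y*(5 + y))
B(G, x) = x + x²*(5 + x) (B(G, x) = (x*(5 + x))*x + x = x²*(5 + x) + x = x + x²*(5 + x))
B(122, -141) + 4996 = -141*(1 - 141*(5 - 141)) + 4996 = -141*(1 - 141*(-136)) + 4996 = -141*(1 + 19176) + 4996 = -141*19177 + 4996 = -2703957 + 4996 = -2698961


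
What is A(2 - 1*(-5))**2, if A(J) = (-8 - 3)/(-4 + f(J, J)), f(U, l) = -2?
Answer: 121/36 ≈ 3.3611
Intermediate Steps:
A(J) = 11/6 (A(J) = (-8 - 3)/(-4 - 2) = -11/(-6) = -11*(-1/6) = 11/6)
A(2 - 1*(-5))**2 = (11/6)**2 = 121/36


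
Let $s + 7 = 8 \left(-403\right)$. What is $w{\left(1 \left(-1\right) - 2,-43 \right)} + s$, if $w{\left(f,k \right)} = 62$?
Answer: $-3169$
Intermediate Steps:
$s = -3231$ ($s = -7 + 8 \left(-403\right) = -7 - 3224 = -3231$)
$w{\left(1 \left(-1\right) - 2,-43 \right)} + s = 62 - 3231 = -3169$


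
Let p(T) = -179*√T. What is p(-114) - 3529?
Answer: -3529 - 179*I*√114 ≈ -3529.0 - 1911.2*I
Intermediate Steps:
p(-114) - 3529 = -179*I*√114 - 3529 = -3529 - 179*I*√114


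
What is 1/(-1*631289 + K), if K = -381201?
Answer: -1/1012490 ≈ -9.8766e-7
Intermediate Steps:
1/(-1*631289 + K) = 1/(-1*631289 - 381201) = 1/(-631289 - 381201) = 1/(-1012490) = -1/1012490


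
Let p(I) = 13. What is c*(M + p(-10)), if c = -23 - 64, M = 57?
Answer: -6090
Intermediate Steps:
c = -87
c*(M + p(-10)) = -87*(57 + 13) = -87*70 = -6090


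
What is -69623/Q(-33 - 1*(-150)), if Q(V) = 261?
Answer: -69623/261 ≈ -266.75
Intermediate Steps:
-69623/Q(-33 - 1*(-150)) = -69623/261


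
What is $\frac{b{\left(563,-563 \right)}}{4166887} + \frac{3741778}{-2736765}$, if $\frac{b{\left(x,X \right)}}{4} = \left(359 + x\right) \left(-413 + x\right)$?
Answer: $- \frac{14077587707086}{11403790500555} \approx -1.2345$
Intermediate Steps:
$b{\left(x,X \right)} = 4 \left(-413 + x\right) \left(359 + x\right)$ ($b{\left(x,X \right)} = 4 \left(359 + x\right) \left(-413 + x\right) = 4 \left(-413 + x\right) \left(359 + x\right)$)
$\frac{b{\left(563,-563 \right)}}{4166887} + \frac{3741778}{-2736765} = \frac{-593068 - 121608 + 4 \cdot 563^{2}}{4166887} + \frac{3741778}{-2736765} = \left(-593068 - 121608 + 4 \cdot 316969\right) \frac{1}{4166887} + 3741778 \left(- \frac{1}{2736765}\right) = \left(-593068 - 121608 + 1267876\right) \frac{1}{4166887} - \frac{3741778}{2736765} = 553200 \cdot \frac{1}{4166887} - \frac{3741778}{2736765} = \frac{553200}{4166887} - \frac{3741778}{2736765} = - \frac{14077587707086}{11403790500555}$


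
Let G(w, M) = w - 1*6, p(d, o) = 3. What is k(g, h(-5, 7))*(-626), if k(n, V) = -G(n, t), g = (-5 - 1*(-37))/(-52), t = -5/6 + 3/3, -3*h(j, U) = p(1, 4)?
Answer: -53836/13 ≈ -4141.2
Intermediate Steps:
h(j, U) = -1 (h(j, U) = -1/3*3 = -1)
t = 1/6 (t = -5*1/6 + 3*(1/3) = -5/6 + 1 = 1/6 ≈ 0.16667)
g = -8/13 (g = (-5 + 37)*(-1/52) = 32*(-1/52) = -8/13 ≈ -0.61539)
G(w, M) = -6 + w (G(w, M) = w - 6 = -6 + w)
k(n, V) = 6 - n (k(n, V) = -(-6 + n) = 6 - n)
k(g, h(-5, 7))*(-626) = (6 - 1*(-8/13))*(-626) = (6 + 8/13)*(-626) = (86/13)*(-626) = -53836/13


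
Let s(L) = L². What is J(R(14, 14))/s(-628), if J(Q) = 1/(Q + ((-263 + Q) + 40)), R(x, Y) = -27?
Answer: -1/109244368 ≈ -9.1538e-9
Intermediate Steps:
J(Q) = 1/(-223 + 2*Q) (J(Q) = 1/(Q + (-223 + Q)) = 1/(-223 + 2*Q))
J(R(14, 14))/s(-628) = 1/((-223 + 2*(-27))*((-628)²)) = 1/(-223 - 54*394384) = (1/394384)/(-277) = -1/277*1/394384 = -1/109244368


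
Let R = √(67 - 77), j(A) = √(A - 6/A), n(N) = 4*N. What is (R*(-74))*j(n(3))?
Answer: -74*I*√115 ≈ -793.56*I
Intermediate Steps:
R = I*√10 (R = √(-10) = I*√10 ≈ 3.1623*I)
(R*(-74))*j(n(3)) = ((I*√10)*(-74))*√(4*3 - 6/(4*3)) = (-74*I*√10)*√(12 - 6/12) = (-74*I*√10)*√(12 - 6*1/12) = (-74*I*√10)*√(12 - ½) = (-74*I*√10)*√(23/2) = (-74*I*√10)*(√46/2) = -74*I*√115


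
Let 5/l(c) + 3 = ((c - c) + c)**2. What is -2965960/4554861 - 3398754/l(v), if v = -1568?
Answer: -38061547931304505274/22774305 ≈ -1.6712e+12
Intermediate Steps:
l(c) = 5/(-3 + c**2) (l(c) = 5/(-3 + ((c - c) + c)**2) = 5/(-3 + (0 + c)**2) = 5/(-3 + c**2))
-2965960/4554861 - 3398754/l(v) = -2965960/4554861 - 3398754/(5/(-3 + (-1568)**2)) = -2965960*1/4554861 - 3398754/(5/(-3 + 2458624)) = -2965960/4554861 - 3398754/(5/2458621) = -2965960/4554861 - 3398754/(5*(1/2458621)) = -2965960/4554861 - 3398754/5/2458621 = -2965960/4554861 - 3398754*2458621/5 = -2965960/4554861 - 8356247958234/5 = -38061547931304505274/22774305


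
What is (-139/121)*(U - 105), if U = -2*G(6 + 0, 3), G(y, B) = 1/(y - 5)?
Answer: 14873/121 ≈ 122.92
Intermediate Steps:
G(y, B) = 1/(-5 + y)
U = -2 (U = -2/(-5 + (6 + 0)) = -2/(-5 + 6) = -2/1 = -2*1 = -2)
(-139/121)*(U - 105) = (-139/121)*(-2 - 105) = -139*1/121*(-107) = -139/121*(-107) = 14873/121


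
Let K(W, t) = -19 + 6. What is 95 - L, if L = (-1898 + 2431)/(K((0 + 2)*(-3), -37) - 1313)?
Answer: 9731/102 ≈ 95.402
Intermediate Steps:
K(W, t) = -13
L = -41/102 (L = (-1898 + 2431)/(-13 - 1313) = 533/(-1326) = 533*(-1/1326) = -41/102 ≈ -0.40196)
95 - L = 95 - 1*(-41/102) = 95 + 41/102 = 9731/102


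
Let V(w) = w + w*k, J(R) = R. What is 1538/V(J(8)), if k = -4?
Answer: -769/12 ≈ -64.083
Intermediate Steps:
V(w) = -3*w (V(w) = w + w*(-4) = w - 4*w = -3*w)
1538/V(J(8)) = 1538/((-3*8)) = 1538/(-24) = 1538*(-1/24) = -769/12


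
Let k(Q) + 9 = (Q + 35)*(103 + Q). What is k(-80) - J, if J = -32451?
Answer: 31407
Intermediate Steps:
k(Q) = -9 + (35 + Q)*(103 + Q) (k(Q) = -9 + (Q + 35)*(103 + Q) = -9 + (35 + Q)*(103 + Q))
k(-80) - J = (3596 + (-80)² + 138*(-80)) - 1*(-32451) = (3596 + 6400 - 11040) + 32451 = -1044 + 32451 = 31407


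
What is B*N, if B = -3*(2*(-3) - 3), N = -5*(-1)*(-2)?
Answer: -270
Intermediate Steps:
N = -10 (N = 5*(-2) = -10)
B = 27 (B = -3*(-6 - 3) = -3*(-9) = 27)
B*N = 27*(-10) = -270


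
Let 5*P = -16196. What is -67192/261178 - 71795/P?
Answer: 46334065459/2115019444 ≈ 21.907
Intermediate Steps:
P = -16196/5 (P = (⅕)*(-16196) = -16196/5 ≈ -3239.2)
-67192/261178 - 71795/P = -67192/261178 - 71795/(-16196/5) = -67192*1/261178 - 71795*(-5/16196) = -33596/130589 + 358975/16196 = 46334065459/2115019444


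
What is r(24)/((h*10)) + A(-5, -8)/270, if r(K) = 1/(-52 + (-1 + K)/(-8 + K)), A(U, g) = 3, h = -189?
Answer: 3401/305802 ≈ 0.011122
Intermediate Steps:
r(K) = 1/(-52 + (-1 + K)/(-8 + K))
r(24)/((h*10)) + A(-5, -8)/270 = ((8 - 1*24)/(-415 + 51*24))/((-189*10)) + 3/270 = ((8 - 24)/(-415 + 1224))/(-1890) + 3*(1/270) = (-16/809)*(-1/1890) + 1/90 = ((1/809)*(-16))*(-1/1890) + 1/90 = -16/809*(-1/1890) + 1/90 = 8/764505 + 1/90 = 3401/305802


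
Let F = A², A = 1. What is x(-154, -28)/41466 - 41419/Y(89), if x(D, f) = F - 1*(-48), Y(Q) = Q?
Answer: -1717475893/3690474 ≈ -465.38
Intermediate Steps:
F = 1 (F = 1² = 1)
x(D, f) = 49 (x(D, f) = 1 - 1*(-48) = 1 + 48 = 49)
x(-154, -28)/41466 - 41419/Y(89) = 49/41466 - 41419/89 = -1717475893/3690474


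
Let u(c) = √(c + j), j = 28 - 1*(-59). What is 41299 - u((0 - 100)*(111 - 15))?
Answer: 41299 - 3*I*√1057 ≈ 41299.0 - 97.535*I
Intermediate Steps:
j = 87 (j = 28 + 59 = 87)
u(c) = √(87 + c) (u(c) = √(c + 87) = √(87 + c))
41299 - u((0 - 100)*(111 - 15)) = 41299 - √(87 + (0 - 100)*(111 - 15)) = 41299 - √(87 - 100*96) = 41299 - √(87 - 9600) = 41299 - √(-9513) = 41299 - 3*I*√1057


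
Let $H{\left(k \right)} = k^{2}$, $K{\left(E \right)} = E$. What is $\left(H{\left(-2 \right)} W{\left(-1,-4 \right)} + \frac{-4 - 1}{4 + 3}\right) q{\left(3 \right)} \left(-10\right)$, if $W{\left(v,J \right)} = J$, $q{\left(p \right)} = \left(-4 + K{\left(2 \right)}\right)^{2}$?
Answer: $\frac{4680}{7} \approx 668.57$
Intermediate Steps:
$q{\left(p \right)} = 4$ ($q{\left(p \right)} = \left(-4 + 2\right)^{2} = \left(-2\right)^{2} = 4$)
$\left(H{\left(-2 \right)} W{\left(-1,-4 \right)} + \frac{-4 - 1}{4 + 3}\right) q{\left(3 \right)} \left(-10\right) = \left(\left(-2\right)^{2} \left(-4\right) + \frac{-4 - 1}{4 + 3}\right) 4 \left(-10\right) = \left(4 \left(-4\right) - \frac{5}{7}\right) 4 \left(-10\right) = \left(-16 - \frac{5}{7}\right) 4 \left(-10\right) = \left(- \frac{117}{7}\right) 4 \left(-10\right) = \left(- \frac{468}{7}\right) \left(-10\right) = \frac{4680}{7}$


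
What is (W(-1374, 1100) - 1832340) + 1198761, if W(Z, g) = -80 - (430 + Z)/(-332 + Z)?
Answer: -540511599/853 ≈ -6.3366e+5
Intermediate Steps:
W(Z, g) = -80 - (430 + Z)/(-332 + Z)
(W(-1374, 1100) - 1832340) + 1198761 = (3*(8710 - 27*(-1374))/(-332 - 1374) - 1832340) + 1198761 = (3*(8710 + 37098)/(-1706) - 1832340) + 1198761 = (3*(-1/1706)*45808 - 1832340) + 1198761 = (-68712/853 - 1832340) + 1198761 = -1563054732/853 + 1198761 = -540511599/853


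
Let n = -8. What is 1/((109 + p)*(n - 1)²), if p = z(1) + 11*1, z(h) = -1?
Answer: 1/9639 ≈ 0.00010375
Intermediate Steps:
p = 10 (p = -1 + 11*1 = -1 + 11 = 10)
1/((109 + p)*(n - 1)²) = 1/((109 + 10)*(-8 - 1)²) = 1/(119*(-9)²) = 1/(119*81) = 1/9639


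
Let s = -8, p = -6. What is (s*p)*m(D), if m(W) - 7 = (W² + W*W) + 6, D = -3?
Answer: 1488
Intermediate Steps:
m(W) = 13 + 2*W² (m(W) = 7 + ((W² + W*W) + 6) = 7 + ((W² + W²) + 6) = 7 + (2*W² + 6) = 7 + (6 + 2*W²) = 13 + 2*W²)
(s*p)*m(D) = (-8*(-6))*(13 + 2*(-3)²) = 48*(13 + 2*9) = 48*(13 + 18) = 48*31 = 1488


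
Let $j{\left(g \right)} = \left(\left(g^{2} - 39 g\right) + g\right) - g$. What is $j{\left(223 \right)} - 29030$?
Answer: $12002$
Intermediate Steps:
$j{\left(g \right)} = g^{2} - 39 g$ ($j{\left(g \right)} = \left(g^{2} - 38 g\right) - g = g^{2} - 39 g$)
$j{\left(223 \right)} - 29030 = 223 \left(-39 + 223\right) - 29030 = 223 \cdot 184 - 29030 = 41032 - 29030 = 12002$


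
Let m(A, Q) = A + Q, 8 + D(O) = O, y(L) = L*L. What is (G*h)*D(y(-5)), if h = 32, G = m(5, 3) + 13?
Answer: 11424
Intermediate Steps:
y(L) = L**2
D(O) = -8 + O
G = 21 (G = (5 + 3) + 13 = 8 + 13 = 21)
(G*h)*D(y(-5)) = (21*32)*(-8 + (-5)**2) = 672*(-8 + 25) = 672*17 = 11424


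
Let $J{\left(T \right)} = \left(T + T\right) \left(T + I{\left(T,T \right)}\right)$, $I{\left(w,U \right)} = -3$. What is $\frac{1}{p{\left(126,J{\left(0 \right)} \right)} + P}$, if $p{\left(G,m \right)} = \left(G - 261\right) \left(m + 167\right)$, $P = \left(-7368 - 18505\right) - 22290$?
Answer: $- \frac{1}{70708} \approx -1.4143 \cdot 10^{-5}$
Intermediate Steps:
$J{\left(T \right)} = 2 T \left(-3 + T\right)$ ($J{\left(T \right)} = \left(T + T\right) \left(T - 3\right) = 2 T \left(-3 + T\right)$)
$P = -48163$ ($P = -25873 - 22290 = -48163$)
$p{\left(G,m \right)} = \left(-261 + G\right) \left(167 + m\right)$
$\frac{1}{p{\left(126,J{\left(0 \right)} \right)} + P} = \frac{1}{\left(-43587 - 261 \cdot 2 \cdot 0 \left(-3 + 0\right) + 167 \cdot 126 + 126 \cdot 2 \cdot 0 \left(-3 + 0\right)\right) - 48163} = \frac{1}{\left(-43587 - 261 \cdot 2 \cdot 0 \left(-3\right) + 21042 + 126 \cdot 2 \cdot 0 \left(-3\right)\right) - 48163} = \frac{1}{\left(-43587 - 0 + 21042 + 126 \cdot 0\right) - 48163} = \frac{1}{\left(-43587 + 0 + 21042 + 0\right) - 48163} = \frac{1}{-22545 - 48163} = \frac{1}{-70708} = - \frac{1}{70708}$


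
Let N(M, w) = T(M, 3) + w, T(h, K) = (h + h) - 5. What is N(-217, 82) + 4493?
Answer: 4136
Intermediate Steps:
T(h, K) = -5 + 2*h (T(h, K) = 2*h - 5 = -5 + 2*h)
N(M, w) = -5 + w + 2*M (N(M, w) = (-5 + 2*M) + w = -5 + w + 2*M)
N(-217, 82) + 4493 = (-5 + 82 + 2*(-217)) + 4493 = (-5 + 82 - 434) + 4493 = -357 + 4493 = 4136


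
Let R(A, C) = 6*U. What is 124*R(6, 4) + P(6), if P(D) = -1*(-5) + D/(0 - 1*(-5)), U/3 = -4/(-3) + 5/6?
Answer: 24211/5 ≈ 4842.2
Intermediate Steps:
U = 13/2 (U = 3*(-4/(-3) + 5/6) = 3*(-4*(-⅓) + 5*(⅙)) = 3*(4/3 + ⅚) = 3*(13/6) = 13/2 ≈ 6.5000)
R(A, C) = 39 (R(A, C) = 6*(13/2) = 39)
P(D) = 5 + D/5 (P(D) = 5 + D/(0 + 5) = 5 + D/5)
124*R(6, 4) + P(6) = 124*39 + (5 + (⅕)*6) = 4836 + (5 + 6/5) = 4836 + 31/5 = 24211/5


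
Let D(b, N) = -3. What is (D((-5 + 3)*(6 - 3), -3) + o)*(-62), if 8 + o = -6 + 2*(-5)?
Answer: 1674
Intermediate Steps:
o = -24 (o = -8 + (-6 + 2*(-5)) = -8 + (-6 - 10) = -8 - 16 = -24)
(D((-5 + 3)*(6 - 3), -3) + o)*(-62) = (-3 - 24)*(-62) = -27*(-62) = 1674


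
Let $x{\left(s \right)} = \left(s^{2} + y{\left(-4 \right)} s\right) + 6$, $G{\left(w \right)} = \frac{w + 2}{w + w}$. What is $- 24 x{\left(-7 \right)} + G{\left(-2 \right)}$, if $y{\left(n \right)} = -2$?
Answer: $-1656$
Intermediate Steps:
$G{\left(w \right)} = \frac{2 + w}{2 w}$
$x{\left(s \right)} = 6 + s^{2} - 2 s$ ($x{\left(s \right)} = \left(s^{2} - 2 s\right) + 6 = 6 + s^{2} - 2 s$)
$- 24 x{\left(-7 \right)} + G{\left(-2 \right)} = - 24 \left(6 + \left(-7\right)^{2} - -14\right) + \frac{2 - 2}{2 \left(-2\right)} = - 24 \left(6 + 49 + 14\right) + \frac{1}{2} \left(- \frac{1}{2}\right) 0 = \left(-24\right) 69 + 0 = -1656 + 0 = -1656$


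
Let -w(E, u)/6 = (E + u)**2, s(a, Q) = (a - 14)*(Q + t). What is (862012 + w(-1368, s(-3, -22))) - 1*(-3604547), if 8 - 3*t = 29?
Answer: -127191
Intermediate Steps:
t = -7 (t = 8/3 - 1/3*29 = 8/3 - 29/3 = -7)
s(a, Q) = (-14 + a)*(-7 + Q) (s(a, Q) = (a - 14)*(Q - 7) = (-14 + a)*(-7 + Q))
w(E, u) = -6*(E + u)**2
(862012 + w(-1368, s(-3, -22))) - 1*(-3604547) = (862012 - 6*(-1368 + (98 - 14*(-22) - 7*(-3) - 22*(-3)))**2) - 1*(-3604547) = (862012 - 6*(-1368 + (98 + 308 + 21 + 66))**2) + 3604547 = (862012 - 6*(-1368 + 493)**2) + 3604547 = (862012 - 6*(-875)**2) + 3604547 = (862012 - 6*765625) + 3604547 = (862012 - 4593750) + 3604547 = -3731738 + 3604547 = -127191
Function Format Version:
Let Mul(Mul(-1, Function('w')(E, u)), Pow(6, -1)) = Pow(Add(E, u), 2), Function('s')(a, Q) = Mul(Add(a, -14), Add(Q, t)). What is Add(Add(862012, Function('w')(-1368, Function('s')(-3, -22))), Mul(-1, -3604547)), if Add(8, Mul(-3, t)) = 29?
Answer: -127191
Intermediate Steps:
t = -7 (t = Add(Rational(8, 3), Mul(Rational(-1, 3), 29)) = Add(Rational(8, 3), Rational(-29, 3)) = -7)
Function('s')(a, Q) = Mul(Add(-14, a), Add(-7, Q)) (Function('s')(a, Q) = Mul(Add(a, -14), Add(Q, -7)) = Mul(Add(-14, a), Add(-7, Q)))
Function('w')(E, u) = Mul(-6, Pow(Add(E, u), 2))
Add(Add(862012, Function('w')(-1368, Function('s')(-3, -22))), Mul(-1, -3604547)) = Add(Add(862012, Mul(-6, Pow(Add(-1368, Add(98, Mul(-14, -22), Mul(-7, -3), Mul(-22, -3))), 2))), Mul(-1, -3604547)) = Add(Add(862012, Mul(-6, Pow(Add(-1368, Add(98, 308, 21, 66)), 2))), 3604547) = Add(Add(862012, Mul(-6, Pow(Add(-1368, 493), 2))), 3604547) = Add(Add(862012, Mul(-6, Pow(-875, 2))), 3604547) = Add(Add(862012, Mul(-6, 765625)), 3604547) = Add(Add(862012, -4593750), 3604547) = Add(-3731738, 3604547) = -127191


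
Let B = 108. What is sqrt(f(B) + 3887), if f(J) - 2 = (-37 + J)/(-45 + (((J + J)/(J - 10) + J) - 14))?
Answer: 2*sqrt(6122574705)/2509 ≈ 62.373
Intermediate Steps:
f(J) = 2 + (-37 + J)/(-59 + J + 2*J/(-10 + J)) (f(J) = 2 + (-37 + J)/(-45 + (((J + J)/(J - 10) + J) - 14)) = 2 + (-37 + J)/(-45 + (((2*J)/(-10 + J) + J) - 14)) = 2 + (-37 + J)/(-45 + ((2*J/(-10 + J) + J) - 14)) = 2 + (-37 + J)/(-45 + ((J + 2*J/(-10 + J)) - 14)) = 2 + (-37 + J)/(-45 + (-14 + J + 2*J/(-10 + J))) = 2 + (-37 + J)/(-59 + J + 2*J/(-10 + J)))
sqrt(f(B) + 3887) = sqrt((1550 - 181*108 + 3*108**2)/(590 + 108**2 - 67*108) + 3887) = sqrt((1550 - 19548 + 3*11664)/(590 + 11664 - 7236) + 3887) = sqrt((1550 - 19548 + 34992)/5018 + 3887) = sqrt((1/5018)*16994 + 3887) = sqrt(8497/2509 + 3887) = sqrt(9760980/2509) = 2*sqrt(6122574705)/2509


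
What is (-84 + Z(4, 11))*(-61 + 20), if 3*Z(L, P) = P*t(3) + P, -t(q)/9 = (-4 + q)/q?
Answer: 8528/3 ≈ 2842.7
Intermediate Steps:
t(q) = -9*(-4 + q)/q
Z(L, P) = 4*P/3 (Z(L, P) = (P*(-9 + 36/3) + P)/3 = (P*(-9 + 36*(⅓)) + P)/3 = (P*(-9 + 12) + P)/3 = (P*3 + P)/3 = (3*P + P)/3 = (4*P)/3 = 4*P/3)
(-84 + Z(4, 11))*(-61 + 20) = (-84 + (4/3)*11)*(-61 + 20) = (-84 + 44/3)*(-41) = -208/3*(-41) = 8528/3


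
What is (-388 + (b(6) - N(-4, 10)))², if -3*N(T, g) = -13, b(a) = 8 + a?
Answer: 1288225/9 ≈ 1.4314e+5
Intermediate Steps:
N(T, g) = 13/3 (N(T, g) = -⅓*(-13) = 13/3)
(-388 + (b(6) - N(-4, 10)))² = (-388 + ((8 + 6) - 1*13/3))² = (-388 + (14 - 13/3))² = (-388 + 29/3)² = (-1135/3)² = 1288225/9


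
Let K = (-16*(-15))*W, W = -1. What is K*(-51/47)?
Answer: 12240/47 ≈ 260.43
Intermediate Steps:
K = -240 (K = -16*(-15)*(-1) = 240*(-1) = -240)
K*(-51/47) = -(-12240)/47 = -240*(-51/47) = 12240/47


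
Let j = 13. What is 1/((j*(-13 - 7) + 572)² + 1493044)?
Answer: 1/1590388 ≈ 6.2878e-7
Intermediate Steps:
1/((j*(-13 - 7) + 572)² + 1493044) = 1/((13*(-13 - 7) + 572)² + 1493044) = 1/((13*(-20) + 572)² + 1493044) = 1/((-260 + 572)² + 1493044) = 1/(312² + 1493044) = 1/(97344 + 1493044) = 1/1590388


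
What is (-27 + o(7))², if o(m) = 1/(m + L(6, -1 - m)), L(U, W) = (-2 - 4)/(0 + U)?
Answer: 25921/36 ≈ 720.03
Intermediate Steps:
L(U, W) = -6/U
o(m) = 1/(-1 + m) (o(m) = 1/(m - 6/6) = 1/(m - 6*⅙) = 1/(m - 1) = 1/(-1 + m))
(-27 + o(7))² = (-27 + 1/(-1 + 7))² = (-27 + 1/6)² = (-27 + ⅙)² = (-161/6)² = 25921/36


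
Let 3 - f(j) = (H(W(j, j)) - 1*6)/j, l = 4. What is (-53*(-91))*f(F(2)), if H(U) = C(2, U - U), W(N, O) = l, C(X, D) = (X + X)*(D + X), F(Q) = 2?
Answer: 9646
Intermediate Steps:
C(X, D) = 2*X*(D + X) (C(X, D) = (2*X)*(D + X) = 2*X*(D + X))
W(N, O) = 4
H(U) = 8 (H(U) = 2*2*((U - U) + 2) = 2*2*(0 + 2) = 2*2*2 = 8)
f(j) = 3 - 2/j (f(j) = 3 - (8 - 1*6)/j = 3 - (8 - 6)/j = 3 - 2/j)
(-53*(-91))*f(F(2)) = (-53*(-91))*(3 - 2/2) = 4823*(3 - 2*½) = 4823*(3 - 1) = 4823*2 = 9646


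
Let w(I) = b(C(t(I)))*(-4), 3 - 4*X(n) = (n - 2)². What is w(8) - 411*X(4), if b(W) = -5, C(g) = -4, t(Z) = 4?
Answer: 491/4 ≈ 122.75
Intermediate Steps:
X(n) = ¾ - (-2 + n)²/4 (X(n) = ¾ - (n - 2)²/4 = ¾ - (-2 + n)²/4)
w(I) = 20 (w(I) = -5*(-4) = 20)
w(8) - 411*X(4) = 20 - 411*(¾ - (-2 + 4)²/4) = 20 - 411*(¾ - ¼*2²) = 20 - 411*(¾ - ¼*4) = 20 - 411*(¾ - 1) = 20 - 411*(-¼) = 20 + 411/4 = 491/4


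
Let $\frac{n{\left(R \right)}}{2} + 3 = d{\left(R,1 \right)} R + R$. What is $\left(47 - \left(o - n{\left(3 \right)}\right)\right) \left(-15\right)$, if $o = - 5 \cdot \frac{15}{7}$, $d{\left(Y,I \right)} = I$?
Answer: $- \frac{6690}{7} \approx -955.71$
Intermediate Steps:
$n{\left(R \right)} = -6 + 4 R$ ($n{\left(R \right)} = -6 + 2 \left(1 R + R\right) = -6 + 2 \left(R + R\right) = -6 + 2 \cdot 2 R = -6 + 4 R$)
$o = - \frac{75}{7}$ ($o = - 5 \cdot 15 \cdot \frac{1}{7} = \left(-5\right) \frac{15}{7} = - \frac{75}{7} \approx -10.714$)
$\left(47 - \left(o - n{\left(3 \right)}\right)\right) \left(-15\right) = \left(47 + \left(\left(-6 + 4 \cdot 3\right) - - \frac{75}{7}\right)\right) \left(-15\right) = \left(47 + \left(\left(-6 + 12\right) + \frac{75}{7}\right)\right) \left(-15\right) = \left(47 + \left(6 + \frac{75}{7}\right)\right) \left(-15\right) = \left(47 + \frac{117}{7}\right) \left(-15\right) = \frac{446}{7} \left(-15\right) = - \frac{6690}{7}$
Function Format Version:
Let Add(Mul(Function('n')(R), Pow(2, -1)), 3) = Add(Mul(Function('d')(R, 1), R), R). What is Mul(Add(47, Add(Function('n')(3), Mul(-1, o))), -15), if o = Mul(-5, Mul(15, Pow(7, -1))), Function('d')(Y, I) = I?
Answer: Rational(-6690, 7) ≈ -955.71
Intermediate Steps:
Function('n')(R) = Add(-6, Mul(4, R)) (Function('n')(R) = Add(-6, Mul(2, Add(Mul(1, R), R))) = Add(-6, Mul(2, Add(R, R))) = Add(-6, Mul(2, Mul(2, R))) = Add(-6, Mul(4, R)))
o = Rational(-75, 7) (o = Mul(-5, Mul(15, Rational(1, 7))) = Mul(-5, Rational(15, 7)) = Rational(-75, 7) ≈ -10.714)
Mul(Add(47, Add(Function('n')(3), Mul(-1, o))), -15) = Mul(Add(47, Add(Add(-6, Mul(4, 3)), Mul(-1, Rational(-75, 7)))), -15) = Mul(Add(47, Add(Add(-6, 12), Rational(75, 7))), -15) = Mul(Add(47, Add(6, Rational(75, 7))), -15) = Mul(Add(47, Rational(117, 7)), -15) = Mul(Rational(446, 7), -15) = Rational(-6690, 7)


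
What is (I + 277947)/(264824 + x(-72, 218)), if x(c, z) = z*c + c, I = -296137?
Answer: -9095/124528 ≈ -0.073036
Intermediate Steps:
x(c, z) = c + c*z (x(c, z) = c*z + c = c + c*z)
(I + 277947)/(264824 + x(-72, 218)) = (-296137 + 277947)/(264824 - 72*(1 + 218)) = -18190/(264824 - 72*219) = -18190/(264824 - 15768) = -18190/249056 = -18190*1/249056 = -9095/124528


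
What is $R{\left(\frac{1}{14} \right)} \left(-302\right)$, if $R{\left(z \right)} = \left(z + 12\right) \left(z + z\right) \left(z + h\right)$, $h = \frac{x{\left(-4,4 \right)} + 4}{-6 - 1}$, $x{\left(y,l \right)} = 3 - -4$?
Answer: $\frac{76557}{98} \approx 781.19$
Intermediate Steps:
$x{\left(y,l \right)} = 7$ ($x{\left(y,l \right)} = 3 + 4 = 7$)
$h = - \frac{11}{7}$ ($h = \frac{7 + 4}{-6 - 1} = \frac{11}{-7} = 11 \left(- \frac{1}{7}\right) = - \frac{11}{7} \approx -1.5714$)
$R{\left(z \right)} = 2 z \left(12 + z\right) \left(- \frac{11}{7} + z\right)$ ($R{\left(z \right)} = \left(z + 12\right) \left(z + z\right) \left(z - \frac{11}{7}\right) = \left(12 + z\right) 2 z \left(- \frac{11}{7} + z\right) = 2 z \left(12 + z\right) \left(- \frac{11}{7} + z\right)$)
$R{\left(\frac{1}{14} \right)} \left(-302\right) = \frac{2 \left(-132 + 7 \left(\frac{1}{14}\right)^{2} + \frac{73}{14}\right)}{7 \cdot 14} \left(-302\right) = \frac{2}{7} \cdot \frac{1}{14} \left(-132 + \frac{7}{196} + 73 \cdot \frac{1}{14}\right) \left(-302\right) = \frac{2}{7} \cdot \frac{1}{14} \left(-132 + 7 \cdot \frac{1}{196} + \frac{73}{14}\right) \left(-302\right) = \frac{2}{7} \cdot \frac{1}{14} \left(-132 + \frac{1}{28} + \frac{73}{14}\right) \left(-302\right) = \frac{2}{7} \cdot \frac{1}{14} \left(- \frac{507}{4}\right) \left(-302\right) = \left(- \frac{507}{196}\right) \left(-302\right) = \frac{76557}{98}$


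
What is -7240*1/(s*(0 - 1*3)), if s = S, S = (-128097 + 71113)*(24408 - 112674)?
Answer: 905/1886156154 ≈ 4.7981e-7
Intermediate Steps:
S = 5029749744 (S = -56984*(-88266) = 5029749744)
s = 5029749744
-7240*1/(s*(0 - 1*3)) = -7240*1/(5029749744*(0 - 1*3)) = -7240*1/(5029749744*(0 - 3)) = -7240/(5029749744*(-3)) = -7240/(-15089249232) = -7240*(-1/15089249232) = 905/1886156154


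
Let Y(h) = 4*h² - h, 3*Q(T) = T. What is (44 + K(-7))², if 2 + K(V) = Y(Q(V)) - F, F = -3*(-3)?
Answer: 264196/81 ≈ 3261.7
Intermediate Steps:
Q(T) = T/3
F = 9
Y(h) = -h + 4*h²
K(V) = -11 + V*(-1 + 4*V/3)/3 (K(V) = -2 + ((V/3)*(-1 + 4*(V/3)) - 1*9) = -2 + ((V/3)*(-1 + 4*V/3) - 9) = -2 + (V*(-1 + 4*V/3)/3 - 9) = -2 + (-9 + V*(-1 + 4*V/3)/3) = -11 + V*(-1 + 4*V/3)/3)
(44 + K(-7))² = (44 + (-11 + (⅑)*(-7)*(-3 + 4*(-7))))² = (44 + (-11 + (⅑)*(-7)*(-3 - 28)))² = (44 + (-11 + (⅑)*(-7)*(-31)))² = (44 + (-11 + 217/9))² = (44 + 118/9)² = (514/9)² = 264196/81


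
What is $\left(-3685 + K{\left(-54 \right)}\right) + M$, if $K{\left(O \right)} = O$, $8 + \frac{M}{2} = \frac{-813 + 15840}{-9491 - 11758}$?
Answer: $- \frac{26606683}{7083} \approx -3756.4$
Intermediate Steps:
$M = - \frac{123346}{7083}$ ($M = -16 + 2 \frac{-813 + 15840}{-9491 - 11758} = -16 + 2 \frac{15027}{-21249} = -16 + 2 \cdot 15027 \left(- \frac{1}{21249}\right) = -16 + 2 \left(- \frac{5009}{7083}\right) = -16 - \frac{10018}{7083} = - \frac{123346}{7083} \approx -17.414$)
$\left(-3685 + K{\left(-54 \right)}\right) + M = \left(-3685 - 54\right) - \frac{123346}{7083} = -3739 - \frac{123346}{7083} = - \frac{26606683}{7083}$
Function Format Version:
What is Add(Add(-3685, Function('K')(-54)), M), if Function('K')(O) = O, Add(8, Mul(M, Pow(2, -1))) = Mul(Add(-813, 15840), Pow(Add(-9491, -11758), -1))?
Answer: Rational(-26606683, 7083) ≈ -3756.4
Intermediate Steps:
M = Rational(-123346, 7083) (M = Add(-16, Mul(2, Mul(Add(-813, 15840), Pow(Add(-9491, -11758), -1)))) = Add(-16, Mul(2, Mul(15027, Pow(-21249, -1)))) = Add(-16, Mul(2, Mul(15027, Rational(-1, 21249)))) = Add(-16, Mul(2, Rational(-5009, 7083))) = Add(-16, Rational(-10018, 7083)) = Rational(-123346, 7083) ≈ -17.414)
Add(Add(-3685, Function('K')(-54)), M) = Add(Add(-3685, -54), Rational(-123346, 7083)) = Add(-3739, Rational(-123346, 7083)) = Rational(-26606683, 7083)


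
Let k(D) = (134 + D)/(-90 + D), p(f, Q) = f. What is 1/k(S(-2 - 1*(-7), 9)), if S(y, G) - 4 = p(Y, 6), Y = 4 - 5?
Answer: -87/137 ≈ -0.63504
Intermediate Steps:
Y = -1
S(y, G) = 3 (S(y, G) = 4 - 1 = 3)
k(D) = (134 + D)/(-90 + D)
1/k(S(-2 - 1*(-7), 9)) = 1/((134 + 3)/(-90 + 3)) = 1/(137/(-87)) = 1/(-1/87*137) = 1/(-137/87) = -87/137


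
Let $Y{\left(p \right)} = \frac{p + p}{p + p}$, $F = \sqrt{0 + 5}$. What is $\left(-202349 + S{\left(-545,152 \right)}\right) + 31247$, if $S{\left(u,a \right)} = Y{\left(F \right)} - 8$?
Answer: $-171109$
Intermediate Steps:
$F = \sqrt{5} \approx 2.2361$
$Y{\left(p \right)} = 1$ ($Y{\left(p \right)} = \frac{2 p}{2 p} = 2 p \frac{1}{2 p} = 1$)
$S{\left(u,a \right)} = -7$ ($S{\left(u,a \right)} = 1 - 8 = -7$)
$\left(-202349 + S{\left(-545,152 \right)}\right) + 31247 = \left(-202349 - 7\right) + 31247 = -202356 + 31247 = -171109$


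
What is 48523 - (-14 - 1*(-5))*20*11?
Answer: 50503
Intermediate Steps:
48523 - (-14 - 1*(-5))*20*11 = 48523 - (-14 + 5)*20*11 = 48523 - (-9*20)*11 = 48523 - (-180)*11 = 48523 - 1*(-1980) = 48523 + 1980 = 50503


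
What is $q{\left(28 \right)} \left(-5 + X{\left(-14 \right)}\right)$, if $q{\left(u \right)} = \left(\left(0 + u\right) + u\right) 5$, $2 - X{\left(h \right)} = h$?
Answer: $3080$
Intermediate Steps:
$X{\left(h \right)} = 2 - h$
$q{\left(u \right)} = 10 u$ ($q{\left(u \right)} = \left(u + u\right) 5 = 2 u 5 = 10 u$)
$q{\left(28 \right)} \left(-5 + X{\left(-14 \right)}\right) = 10 \cdot 28 \left(-5 + \left(2 - -14\right)\right) = 280 \left(-5 + \left(2 + 14\right)\right) = 280 \left(-5 + 16\right) = 280 \cdot 11 = 3080$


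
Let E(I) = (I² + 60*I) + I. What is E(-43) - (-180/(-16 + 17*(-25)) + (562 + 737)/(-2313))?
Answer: -29235149/37779 ≈ -773.85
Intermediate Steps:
E(I) = I² + 61*I
E(-43) - (-180/(-16 + 17*(-25)) + (562 + 737)/(-2313)) = -43*(61 - 43) - (-180/(-16 + 17*(-25)) + (562 + 737)/(-2313)) = -43*18 - (-180/(-16 - 425) + 1299*(-1/2313)) = -774 - (-180/(-441) - 433/771) = -774 - (-180*(-1/441) - 433/771) = -774 - (20/49 - 433/771) = -774 - 1*(-5797/37779) = -774 + 5797/37779 = -29235149/37779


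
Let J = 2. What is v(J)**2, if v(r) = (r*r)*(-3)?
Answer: 144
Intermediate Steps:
v(r) = -3*r**2 (v(r) = r**2*(-3) = -3*r**2)
v(J)**2 = (-3*2**2)**2 = (-3*4)**2 = (-12)**2 = 144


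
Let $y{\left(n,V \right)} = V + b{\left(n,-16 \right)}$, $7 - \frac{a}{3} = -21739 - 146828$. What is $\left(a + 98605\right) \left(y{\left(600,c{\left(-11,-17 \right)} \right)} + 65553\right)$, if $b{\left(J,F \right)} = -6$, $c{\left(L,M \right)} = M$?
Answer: $39601548310$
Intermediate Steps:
$a = 505722$ ($a = 21 - 3 \left(-21739 - 146828\right) = 21 - -505701 = 21 + 505701 = 505722$)
$y{\left(n,V \right)} = -6 + V$ ($y{\left(n,V \right)} = V - 6 = -6 + V$)
$\left(a + 98605\right) \left(y{\left(600,c{\left(-11,-17 \right)} \right)} + 65553\right) = \left(505722 + 98605\right) \left(\left(-6 - 17\right) + 65553\right) = 604327 \left(-23 + 65553\right) = 604327 \cdot 65530 = 39601548310$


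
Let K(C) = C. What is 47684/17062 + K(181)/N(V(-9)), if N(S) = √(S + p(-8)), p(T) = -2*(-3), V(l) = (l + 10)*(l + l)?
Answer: 23842/8531 - 181*I*√3/6 ≈ 2.7948 - 52.25*I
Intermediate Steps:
V(l) = 2*l*(10 + l) (V(l) = (10 + l)*(2*l) = 2*l*(10 + l))
p(T) = 6
N(S) = √(6 + S) (N(S) = √(S + 6) = √(6 + S))
47684/17062 + K(181)/N(V(-9)) = 47684/17062 + 181/(√(6 + 2*(-9)*(10 - 9))) = 47684*(1/17062) + 181/(√(6 + 2*(-9)*1)) = 23842/8531 + 181/(√(6 - 18)) = 23842/8531 + 181/(√(-12)) = 23842/8531 + 181/((2*I*√3)) = 23842/8531 + 181*(-I*√3/6) = 23842/8531 - 181*I*√3/6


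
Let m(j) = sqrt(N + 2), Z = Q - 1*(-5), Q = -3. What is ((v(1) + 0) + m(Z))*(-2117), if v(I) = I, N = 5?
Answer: -2117 - 2117*sqrt(7) ≈ -7718.1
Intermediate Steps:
Z = 2 (Z = -3 - 1*(-5) = -3 + 5 = 2)
m(j) = sqrt(7) (m(j) = sqrt(5 + 2) = sqrt(7))
((v(1) + 0) + m(Z))*(-2117) = ((1 + 0) + sqrt(7))*(-2117) = (1 + sqrt(7))*(-2117) = -2117 - 2117*sqrt(7)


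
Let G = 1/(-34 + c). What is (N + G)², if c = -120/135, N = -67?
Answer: 442976209/98596 ≈ 4492.8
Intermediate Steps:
c = -8/9 (c = -120*1/135 = -8/9 ≈ -0.88889)
G = -9/314 (G = 1/(-34 - 8/9) = 1/(-314/9) = -9/314 ≈ -0.028662)
(N + G)² = (-67 - 9/314)² = (-21047/314)² = 442976209/98596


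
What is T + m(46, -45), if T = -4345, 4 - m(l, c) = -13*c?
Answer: -4926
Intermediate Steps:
m(l, c) = 4 + 13*c (m(l, c) = 4 - (-13)*c = 4 + 13*c)
T + m(46, -45) = -4345 + (4 + 13*(-45)) = -4345 + (4 - 585) = -4345 - 581 = -4926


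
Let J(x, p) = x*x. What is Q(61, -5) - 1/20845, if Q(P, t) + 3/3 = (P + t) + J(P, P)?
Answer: 78710719/20845 ≈ 3776.0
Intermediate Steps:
J(x, p) = x²
Q(P, t) = -1 + P + t + P² (Q(P, t) = -1 + ((P + t) + P²) = -1 + (P + t + P²) = -1 + P + t + P²)
Q(61, -5) - 1/20845 = (-1 + 61 - 5 + 61²) - 1/20845 = (-1 + 61 - 5 + 3721) - 1*1/20845 = 3776 - 1/20845 = 78710719/20845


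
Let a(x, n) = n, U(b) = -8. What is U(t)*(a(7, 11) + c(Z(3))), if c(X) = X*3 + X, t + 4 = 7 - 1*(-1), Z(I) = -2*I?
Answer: 104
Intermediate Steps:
t = 4 (t = -4 + (7 - 1*(-1)) = -4 + (7 + 1) = -4 + 8 = 4)
c(X) = 4*X (c(X) = 3*X + X = 4*X)
U(t)*(a(7, 11) + c(Z(3))) = -8*(11 + 4*(-2*3)) = -8*(11 + 4*(-6)) = -8*(11 - 24) = -8*(-13) = 104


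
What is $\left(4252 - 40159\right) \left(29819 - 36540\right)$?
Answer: $241330947$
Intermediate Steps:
$\left(4252 - 40159\right) \left(29819 - 36540\right) = \left(-35907\right) \left(-6721\right) = 241330947$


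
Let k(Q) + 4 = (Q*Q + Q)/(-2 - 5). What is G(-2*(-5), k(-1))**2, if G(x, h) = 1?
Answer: 1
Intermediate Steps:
k(Q) = -4 - Q/7 - Q**2/7 (k(Q) = -4 + (Q*Q + Q)/(-2 - 5) = -4 + (Q**2 + Q)/(-7) = -4 + (Q + Q**2)*(-1/7) = -4 + (-Q/7 - Q**2/7) = -4 - Q/7 - Q**2/7)
G(-2*(-5), k(-1))**2 = 1**2 = 1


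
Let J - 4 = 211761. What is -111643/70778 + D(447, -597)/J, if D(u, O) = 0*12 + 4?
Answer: -23641796783/14988303170 ≈ -1.5774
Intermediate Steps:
J = 211765 (J = 4 + 211761 = 211765)
D(u, O) = 4 (D(u, O) = 0 + 4 = 4)
-111643/70778 + D(447, -597)/J = -111643/70778 + 4/211765 = -23641796783/14988303170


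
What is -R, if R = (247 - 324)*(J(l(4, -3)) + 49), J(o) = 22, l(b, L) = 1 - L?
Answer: 5467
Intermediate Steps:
R = -5467 (R = (247 - 324)*(22 + 49) = -77*71 = -5467)
-R = -1*(-5467) = 5467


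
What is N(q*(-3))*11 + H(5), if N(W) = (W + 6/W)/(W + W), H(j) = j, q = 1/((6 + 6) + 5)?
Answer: 6421/6 ≈ 1070.2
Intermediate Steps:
q = 1/17 (q = 1/(12 + 5) = 1/17 ≈ 0.058824)
N(W) = (W + 6/W)/(2*W) (N(W) = (W + 6/W)/((2*W)) = (W + 6/W)*(1/(2*W)) = (W + 6/W)/(2*W))
N(q*(-3))*11 + H(5) = (½ + 3/((1/17)*(-3))²)*11 + 5 = (½ + 3/(-3/17)²)*11 + 5 = (½ + 3*(289/9))*11 + 5 = (½ + 289/3)*11 + 5 = (581/6)*11 + 5 = 6391/6 + 5 = 6421/6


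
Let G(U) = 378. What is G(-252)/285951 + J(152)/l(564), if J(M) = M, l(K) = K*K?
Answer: 6821035/3789994554 ≈ 0.0017997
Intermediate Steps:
l(K) = K**2
G(-252)/285951 + J(152)/l(564) = 378/285951 + 152/(564**2) = 378*(1/285951) + 152/318096 = 126/95317 + 152*(1/318096) = 126/95317 + 19/39762 = 6821035/3789994554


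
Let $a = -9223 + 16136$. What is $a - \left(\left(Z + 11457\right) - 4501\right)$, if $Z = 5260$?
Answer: $-5303$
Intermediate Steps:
$a = 6913$
$a - \left(\left(Z + 11457\right) - 4501\right) = 6913 - \left(\left(5260 + 11457\right) - 4501\right) = 6913 - \left(16717 - 4501\right) = 6913 - 12216 = -5303$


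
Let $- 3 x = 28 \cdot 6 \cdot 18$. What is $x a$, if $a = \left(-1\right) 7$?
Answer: $7056$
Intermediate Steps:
$x = -1008$ ($x = - \frac{28 \cdot 6 \cdot 18}{3} = - \frac{168 \cdot 18}{3} = \left(- \frac{1}{3}\right) 3024 = -1008$)
$a = -7$
$x a = \left(-1008\right) \left(-7\right) = 7056$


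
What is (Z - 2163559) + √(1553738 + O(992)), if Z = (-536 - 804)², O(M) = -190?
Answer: -367959 + 2*√388387 ≈ -3.6671e+5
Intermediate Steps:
Z = 1795600 (Z = (-1340)² = 1795600)
(Z - 2163559) + √(1553738 + O(992)) = (1795600 - 2163559) + √(1553738 - 190) = -367959 + √1553548 = -367959 + 2*√388387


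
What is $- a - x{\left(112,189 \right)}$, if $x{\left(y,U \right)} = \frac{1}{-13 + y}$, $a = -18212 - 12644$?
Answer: $\frac{3054743}{99} \approx 30856.0$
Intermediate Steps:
$a = -30856$
$- a - x{\left(112,189 \right)} = \left(-1\right) \left(-30856\right) - \frac{1}{-13 + 112} = 30856 - \frac{1}{99} = \frac{3054743}{99}$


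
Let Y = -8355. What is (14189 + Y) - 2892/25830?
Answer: 25114888/4305 ≈ 5833.9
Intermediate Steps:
(14189 + Y) - 2892/25830 = (14189 - 8355) - 2892/25830 = 5834 - 2892*1/25830 = 5834 - 482/4305 = 25114888/4305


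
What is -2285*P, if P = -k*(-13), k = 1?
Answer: -29705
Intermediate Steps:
P = 13 (P = -(-13) = -1*(-13) = 13)
-2285*P = -2285*13 = -29705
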